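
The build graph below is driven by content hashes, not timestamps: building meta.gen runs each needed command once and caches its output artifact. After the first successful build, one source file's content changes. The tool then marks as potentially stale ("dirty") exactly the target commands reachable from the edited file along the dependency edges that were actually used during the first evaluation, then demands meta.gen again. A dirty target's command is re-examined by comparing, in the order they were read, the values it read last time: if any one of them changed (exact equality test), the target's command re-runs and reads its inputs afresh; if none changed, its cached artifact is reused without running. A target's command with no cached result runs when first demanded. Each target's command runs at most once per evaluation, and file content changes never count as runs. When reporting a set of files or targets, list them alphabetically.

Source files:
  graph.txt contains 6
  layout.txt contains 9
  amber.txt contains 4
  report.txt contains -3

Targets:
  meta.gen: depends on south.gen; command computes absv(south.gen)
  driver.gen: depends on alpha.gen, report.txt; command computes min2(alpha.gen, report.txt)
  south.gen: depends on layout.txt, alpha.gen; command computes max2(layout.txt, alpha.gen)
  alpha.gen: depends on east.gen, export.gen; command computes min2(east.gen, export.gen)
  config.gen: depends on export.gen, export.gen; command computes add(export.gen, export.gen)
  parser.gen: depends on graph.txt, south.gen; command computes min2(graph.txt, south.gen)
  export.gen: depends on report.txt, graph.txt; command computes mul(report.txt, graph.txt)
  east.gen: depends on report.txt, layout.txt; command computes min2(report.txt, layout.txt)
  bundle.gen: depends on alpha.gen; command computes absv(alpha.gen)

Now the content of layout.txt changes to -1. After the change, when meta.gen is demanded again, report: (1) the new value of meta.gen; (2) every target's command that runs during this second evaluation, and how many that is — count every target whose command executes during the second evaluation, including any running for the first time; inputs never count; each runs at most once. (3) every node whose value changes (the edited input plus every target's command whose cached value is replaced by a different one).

meta.gen now evaluates to 1.
Run set: east.gen, meta.gen, south.gen (3 run).
Changed values: layout.txt, meta.gen, south.gen.
The important point: at alpha.gen every value read last time is unchanged, so the dirty flag clears without a run.

Initial pass — values computed on the first demand:
  east.gen = min2(-3, 9) = -3
  export.gen = mul(-3, 6) = -18
  alpha.gen = min2(-3, -18) = -18
  south.gen = max2(9, -18) = 9
  meta.gen = absv(9) = 9

Second demand — change propagation:
  east.gen: re-runs because layout.txt 9->-1; new result -3 (unchanged).
  alpha.gen: re-examined; everything it read last time is the same (east.gen unchanged, export.gen unchanged) — cache -18 kept, no run.
  south.gen: re-runs because layout.txt 9->-1; new result -1.
  meta.gen: re-runs because south.gen 9->-1; new result 1.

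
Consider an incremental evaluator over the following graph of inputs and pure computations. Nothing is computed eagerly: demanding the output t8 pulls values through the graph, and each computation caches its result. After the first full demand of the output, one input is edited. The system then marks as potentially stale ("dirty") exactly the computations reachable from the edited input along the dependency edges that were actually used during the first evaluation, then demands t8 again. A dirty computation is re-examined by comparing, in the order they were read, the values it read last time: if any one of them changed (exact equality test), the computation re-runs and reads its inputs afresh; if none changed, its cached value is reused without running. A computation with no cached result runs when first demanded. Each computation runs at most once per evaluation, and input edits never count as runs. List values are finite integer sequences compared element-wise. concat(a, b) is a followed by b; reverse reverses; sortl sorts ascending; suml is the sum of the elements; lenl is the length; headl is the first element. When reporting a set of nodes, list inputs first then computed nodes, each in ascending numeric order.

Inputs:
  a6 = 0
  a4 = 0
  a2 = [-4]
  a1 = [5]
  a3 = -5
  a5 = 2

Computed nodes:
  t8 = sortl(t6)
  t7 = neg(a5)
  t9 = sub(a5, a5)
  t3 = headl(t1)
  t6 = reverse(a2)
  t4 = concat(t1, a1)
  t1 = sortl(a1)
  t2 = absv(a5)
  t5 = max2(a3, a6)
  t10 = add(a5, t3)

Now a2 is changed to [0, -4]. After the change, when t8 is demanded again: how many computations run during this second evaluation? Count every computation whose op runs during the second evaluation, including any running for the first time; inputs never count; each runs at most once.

Initial pass — values computed on the first demand:
  t6 = reverse([-4]) = [-4]
  t8 = sortl([-4]) = [-4]

Second demand — change propagation:
  t6: re-runs because a2 [-4]->[0, -4]; new result [-4, 0].
  t8: re-runs because t6 [-4]->[-4, 0]; new result [-4, 0].

Run set: t6, t8 (2 run).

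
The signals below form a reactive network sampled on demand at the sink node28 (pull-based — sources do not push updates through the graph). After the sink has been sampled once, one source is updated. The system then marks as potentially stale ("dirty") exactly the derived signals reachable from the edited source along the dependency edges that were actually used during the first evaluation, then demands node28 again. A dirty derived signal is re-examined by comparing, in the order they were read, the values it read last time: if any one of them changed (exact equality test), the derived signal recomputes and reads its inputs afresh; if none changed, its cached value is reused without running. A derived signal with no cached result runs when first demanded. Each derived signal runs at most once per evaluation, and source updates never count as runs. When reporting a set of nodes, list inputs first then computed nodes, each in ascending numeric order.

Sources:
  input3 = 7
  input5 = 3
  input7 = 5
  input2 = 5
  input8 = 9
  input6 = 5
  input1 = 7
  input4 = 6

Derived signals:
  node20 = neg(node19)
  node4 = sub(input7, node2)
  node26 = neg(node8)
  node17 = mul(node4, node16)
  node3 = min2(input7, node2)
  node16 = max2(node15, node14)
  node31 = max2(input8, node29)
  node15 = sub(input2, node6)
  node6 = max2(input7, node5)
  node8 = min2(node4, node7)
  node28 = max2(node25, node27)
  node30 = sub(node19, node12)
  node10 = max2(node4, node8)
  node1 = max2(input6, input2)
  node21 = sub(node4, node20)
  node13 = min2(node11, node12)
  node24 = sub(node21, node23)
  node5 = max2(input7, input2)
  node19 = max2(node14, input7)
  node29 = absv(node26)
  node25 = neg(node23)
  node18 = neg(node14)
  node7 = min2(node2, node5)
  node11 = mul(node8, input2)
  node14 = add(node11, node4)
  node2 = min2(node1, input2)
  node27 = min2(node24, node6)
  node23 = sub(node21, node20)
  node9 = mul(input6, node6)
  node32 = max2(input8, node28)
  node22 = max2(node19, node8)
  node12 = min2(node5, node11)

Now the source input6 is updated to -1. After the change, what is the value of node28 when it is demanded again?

Initial pass — values computed on the first demand:
  node1 = max2(5, 5) = 5
  node2 = min2(5, 5) = 5
  node4 = sub(5, 5) = 0
  node5 = max2(5, 5) = 5
  node6 = max2(5, 5) = 5
  node7 = min2(5, 5) = 5
  node8 = min2(0, 5) = 0
  node11 = mul(0, 5) = 0
  node14 = add(0, 0) = 0
  node19 = max2(0, 5) = 5
  node20 = neg(5) = -5
  node21 = sub(0, -5) = 5
  node23 = sub(5, -5) = 10
  node24 = sub(5, 10) = -5
  node25 = neg(10) = -10
  node27 = min2(-5, 5) = -5
  node28 = max2(-10, -5) = -5

Second demand — change propagation:
  node1: re-runs because input6 5->-1; new result 5 (unchanged).
  node2: re-examined; everything it read last time is the same (node1 unchanged, input2 unchanged) — cache 5 kept, no run.
  node4: re-examined; everything it read last time is the same (input7 unchanged, node2 unchanged) — cache 0 kept, no run.
  node7: re-examined; everything it read last time is the same (node2 unchanged, node5 unchanged) — cache 5 kept, no run.
  node8: re-examined; everything it read last time is the same (node4 unchanged, node7 unchanged) — cache 0 kept, no run.
  node11: re-examined; everything it read last time is the same (node8 unchanged, input2 unchanged) — cache 0 kept, no run.
  node14: re-examined; everything it read last time is the same (node11 unchanged, node4 unchanged) — cache 0 kept, no run.
  node19: re-examined; everything it read last time is the same (node14 unchanged, input7 unchanged) — cache 5 kept, no run.
  node20: re-examined; everything it read last time is the same (node19 unchanged) — cache -5 kept, no run.
  node21: re-examined; everything it read last time is the same (node4 unchanged, node20 unchanged) — cache 5 kept, no run.
  node23: re-examined; everything it read last time is the same (node21 unchanged, node20 unchanged) — cache 10 kept, no run.
  node24: re-examined; everything it read last time is the same (node21 unchanged, node23 unchanged) — cache -5 kept, no run.
  node25: re-examined; everything it read last time is the same (node23 unchanged) — cache -10 kept, no run.
  node27: re-examined; everything it read last time is the same (node24 unchanged, node6 unchanged) — cache -5 kept, no run.
  node28: re-examined; everything it read last time is the same (node25 unchanged, node27 unchanged) — cache -5 kept, no run.

The important point: node1 recomputes to an identical value, and the output ends up unchanged.

node28 now evaluates to -5.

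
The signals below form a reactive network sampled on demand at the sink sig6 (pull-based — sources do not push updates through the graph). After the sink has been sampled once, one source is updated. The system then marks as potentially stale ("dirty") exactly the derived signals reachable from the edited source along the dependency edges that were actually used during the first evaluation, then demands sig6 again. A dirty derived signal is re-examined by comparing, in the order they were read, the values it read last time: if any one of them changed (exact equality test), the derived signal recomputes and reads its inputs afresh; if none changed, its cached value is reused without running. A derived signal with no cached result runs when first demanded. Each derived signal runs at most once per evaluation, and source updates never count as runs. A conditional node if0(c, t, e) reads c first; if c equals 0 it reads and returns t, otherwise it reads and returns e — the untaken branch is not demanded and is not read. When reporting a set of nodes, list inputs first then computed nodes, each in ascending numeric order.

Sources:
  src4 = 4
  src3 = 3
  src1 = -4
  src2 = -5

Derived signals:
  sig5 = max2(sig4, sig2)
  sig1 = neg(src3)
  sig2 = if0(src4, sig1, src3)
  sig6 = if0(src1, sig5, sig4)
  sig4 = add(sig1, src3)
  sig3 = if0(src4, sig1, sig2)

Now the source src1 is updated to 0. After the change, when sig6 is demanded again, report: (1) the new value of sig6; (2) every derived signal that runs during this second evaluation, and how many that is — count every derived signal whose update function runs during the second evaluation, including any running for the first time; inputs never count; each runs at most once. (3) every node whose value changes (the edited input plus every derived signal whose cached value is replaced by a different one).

sig6 now evaluates to 3.
Run set: sig2, sig5, sig6 (3 run).
Changed values: src1, sig6.
The important point: the flipped condition pulls in fresh nodes; sig2, sig5 run for the first time.

Initial pass — values computed on the first demand:
  sig1 = neg(3) = -3
  sig4 = add(-3, 3) = 0
  sig6 = if0(src1=-4 -> else branch sig4) = 0

Second demand — change propagation:
  sig2: newly demanded (no cache) — executes and yields 3.
  sig5: newly demanded (no cache) — executes and yields 3.
  sig6: re-runs because src1 -4->0; new result 3.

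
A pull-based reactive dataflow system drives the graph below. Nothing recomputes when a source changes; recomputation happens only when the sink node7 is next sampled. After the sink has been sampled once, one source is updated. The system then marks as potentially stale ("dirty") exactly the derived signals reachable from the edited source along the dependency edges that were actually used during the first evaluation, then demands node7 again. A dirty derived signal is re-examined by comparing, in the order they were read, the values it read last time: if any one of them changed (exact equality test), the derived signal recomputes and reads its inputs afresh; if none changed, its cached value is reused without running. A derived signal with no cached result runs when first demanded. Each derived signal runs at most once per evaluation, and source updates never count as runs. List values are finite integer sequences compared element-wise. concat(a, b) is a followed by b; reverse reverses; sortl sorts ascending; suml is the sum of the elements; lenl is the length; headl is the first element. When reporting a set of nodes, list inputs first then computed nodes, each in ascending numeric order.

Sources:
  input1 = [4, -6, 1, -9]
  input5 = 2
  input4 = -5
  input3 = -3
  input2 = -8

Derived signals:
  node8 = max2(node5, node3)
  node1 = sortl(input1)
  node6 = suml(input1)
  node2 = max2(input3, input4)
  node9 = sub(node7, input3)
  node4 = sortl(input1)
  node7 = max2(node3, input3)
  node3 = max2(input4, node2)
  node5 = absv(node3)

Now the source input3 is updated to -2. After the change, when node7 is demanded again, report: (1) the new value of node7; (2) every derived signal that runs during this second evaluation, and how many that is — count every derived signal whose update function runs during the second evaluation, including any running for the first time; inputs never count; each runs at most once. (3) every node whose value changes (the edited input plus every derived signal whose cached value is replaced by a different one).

First evaluation (everything demanded from the output):
  node2 = max2(-3, -5) = -3
  node3 = max2(-5, -3) = -3
  node7 = max2(-3, -3) = -3

Propagation after the edit:
  node2: runs — input3 -3->-2; result -2.
  node3: runs — node2 -3->-2; result -2.
  node7: runs — node3 -3->-2; input3 -3->-2; result -2.

New value of node7: -2.
Derived signals that run: node2, node3, node7 — 3 in total.
Values that change: input3, node2, node3, node7.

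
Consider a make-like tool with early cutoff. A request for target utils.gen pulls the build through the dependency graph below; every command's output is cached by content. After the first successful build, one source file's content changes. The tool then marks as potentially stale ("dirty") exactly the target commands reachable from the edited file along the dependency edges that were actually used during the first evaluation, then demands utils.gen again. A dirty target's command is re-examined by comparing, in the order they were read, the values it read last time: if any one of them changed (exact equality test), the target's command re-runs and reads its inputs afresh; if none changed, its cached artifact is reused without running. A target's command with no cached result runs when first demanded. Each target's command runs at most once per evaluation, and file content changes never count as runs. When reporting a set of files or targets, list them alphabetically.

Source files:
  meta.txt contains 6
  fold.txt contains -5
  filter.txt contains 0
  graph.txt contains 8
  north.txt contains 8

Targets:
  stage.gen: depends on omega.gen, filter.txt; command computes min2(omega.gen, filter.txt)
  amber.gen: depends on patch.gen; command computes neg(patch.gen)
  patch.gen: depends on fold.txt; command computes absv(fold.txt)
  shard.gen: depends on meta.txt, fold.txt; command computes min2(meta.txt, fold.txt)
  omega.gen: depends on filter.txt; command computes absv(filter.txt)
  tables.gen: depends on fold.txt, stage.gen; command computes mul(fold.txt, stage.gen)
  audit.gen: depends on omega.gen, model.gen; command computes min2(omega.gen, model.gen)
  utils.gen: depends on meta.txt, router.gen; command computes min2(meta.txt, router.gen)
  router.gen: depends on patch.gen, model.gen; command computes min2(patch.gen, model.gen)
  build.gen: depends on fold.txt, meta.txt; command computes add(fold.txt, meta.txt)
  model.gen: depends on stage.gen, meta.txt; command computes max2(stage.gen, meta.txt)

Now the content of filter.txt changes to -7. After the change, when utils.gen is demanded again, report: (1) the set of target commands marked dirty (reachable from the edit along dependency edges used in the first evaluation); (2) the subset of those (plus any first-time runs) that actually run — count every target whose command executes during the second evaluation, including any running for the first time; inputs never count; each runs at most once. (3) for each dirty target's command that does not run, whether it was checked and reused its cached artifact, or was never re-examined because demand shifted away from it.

The edit dirties: model.gen, omega.gen, router.gen, stage.gen, utils.gen.
3 target commands run: model.gen, omega.gen, stage.gen.
Cache hits after checking: router.gen, utils.gen.
Note the absorption at model.gen: it re-runs yet its value is the same, leaving the output's value untouched.

First demand of the output computes:
  omega.gen = absv(0) = 0
  patch.gen = absv(-5) = 5
  stage.gen = min2(0, 0) = 0
  model.gen = max2(0, 6) = 6
  router.gen = min2(5, 6) = 5
  utils.gen = min2(6, 5) = 5

After the edit, cleaning proceeds:
  omega.gen: a read changed (filter.txt 0->-7) — executes, giving 7.
  stage.gen: a read changed (omega.gen 0->7; filter.txt 0->-7) — executes, giving -7.
  model.gen: a read changed (stage.gen 0->-7) — executes, giving 6 — identical to its old value.
  router.gen: dirty, but its reads are unchanged (patch.gen unchanged, model.gen unchanged); cached 5 stands.
  utils.gen: dirty, but its reads are unchanged (meta.txt unchanged, router.gen unchanged); cached 5 stands.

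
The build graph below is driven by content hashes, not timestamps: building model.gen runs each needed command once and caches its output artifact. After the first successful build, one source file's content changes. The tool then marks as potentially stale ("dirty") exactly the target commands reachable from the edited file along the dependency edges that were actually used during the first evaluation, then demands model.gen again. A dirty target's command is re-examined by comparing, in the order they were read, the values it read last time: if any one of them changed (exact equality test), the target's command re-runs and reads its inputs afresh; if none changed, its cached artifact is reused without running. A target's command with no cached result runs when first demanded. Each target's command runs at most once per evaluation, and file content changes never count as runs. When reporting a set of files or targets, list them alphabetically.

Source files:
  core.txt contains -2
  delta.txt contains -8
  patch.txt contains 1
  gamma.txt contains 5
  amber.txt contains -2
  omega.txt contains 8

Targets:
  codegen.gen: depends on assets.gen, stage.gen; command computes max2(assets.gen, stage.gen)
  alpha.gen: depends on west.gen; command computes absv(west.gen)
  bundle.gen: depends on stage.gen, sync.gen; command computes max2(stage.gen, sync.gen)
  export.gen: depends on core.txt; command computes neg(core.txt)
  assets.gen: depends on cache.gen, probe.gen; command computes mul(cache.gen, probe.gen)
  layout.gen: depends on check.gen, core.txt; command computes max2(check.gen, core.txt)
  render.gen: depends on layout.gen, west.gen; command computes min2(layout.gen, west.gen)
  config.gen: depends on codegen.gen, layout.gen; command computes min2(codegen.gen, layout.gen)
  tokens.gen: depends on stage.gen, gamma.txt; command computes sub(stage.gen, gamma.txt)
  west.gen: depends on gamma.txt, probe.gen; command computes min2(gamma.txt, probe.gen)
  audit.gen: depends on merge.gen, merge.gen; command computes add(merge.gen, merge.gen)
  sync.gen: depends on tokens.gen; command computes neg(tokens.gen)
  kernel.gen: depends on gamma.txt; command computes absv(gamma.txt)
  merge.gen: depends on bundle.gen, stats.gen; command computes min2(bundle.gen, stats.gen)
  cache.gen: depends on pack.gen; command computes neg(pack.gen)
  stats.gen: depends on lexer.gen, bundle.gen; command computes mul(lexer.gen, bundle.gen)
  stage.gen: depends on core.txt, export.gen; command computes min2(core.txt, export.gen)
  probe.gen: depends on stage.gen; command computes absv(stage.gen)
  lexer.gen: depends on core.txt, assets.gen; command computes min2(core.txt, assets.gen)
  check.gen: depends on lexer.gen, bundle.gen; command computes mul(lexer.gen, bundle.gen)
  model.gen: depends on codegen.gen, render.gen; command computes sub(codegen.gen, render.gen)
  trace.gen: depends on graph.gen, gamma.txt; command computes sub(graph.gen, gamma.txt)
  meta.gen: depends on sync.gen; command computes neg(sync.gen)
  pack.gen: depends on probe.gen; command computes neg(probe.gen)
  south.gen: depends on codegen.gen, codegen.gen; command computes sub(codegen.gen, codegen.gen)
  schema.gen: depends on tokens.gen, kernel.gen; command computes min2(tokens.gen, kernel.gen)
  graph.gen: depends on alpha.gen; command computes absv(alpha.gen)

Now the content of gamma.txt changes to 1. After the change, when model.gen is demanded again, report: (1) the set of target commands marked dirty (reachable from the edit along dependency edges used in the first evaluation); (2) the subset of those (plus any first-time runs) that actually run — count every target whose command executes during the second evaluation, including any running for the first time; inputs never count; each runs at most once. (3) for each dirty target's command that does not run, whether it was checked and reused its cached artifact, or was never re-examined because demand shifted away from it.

Initial pass — values computed on the first demand:
  export.gen = neg(-2) = 2
  stage.gen = min2(-2, 2) = -2
  probe.gen = absv(-2) = 2
  pack.gen = neg(2) = -2
  cache.gen = neg(-2) = 2
  assets.gen = mul(2, 2) = 4
  codegen.gen = max2(4, -2) = 4
  lexer.gen = min2(-2, 4) = -2
  tokens.gen = sub(-2, 5) = -7
  sync.gen = neg(-7) = 7
  bundle.gen = max2(-2, 7) = 7
  check.gen = mul(-2, 7) = -14
  layout.gen = max2(-14, -2) = -2
  west.gen = min2(5, 2) = 2
  render.gen = min2(-2, 2) = -2
  model.gen = sub(4, -2) = 6

Second demand — change propagation:
  tokens.gen: re-runs because gamma.txt 5->1; new result -3.
  sync.gen: re-runs because tokens.gen -7->-3; new result 3.
  bundle.gen: re-runs because sync.gen 7->3; new result 3.
  check.gen: re-runs because bundle.gen 7->3; new result -6.
  layout.gen: re-runs because check.gen -14->-6; new result -2 (unchanged).
  west.gen: re-runs because gamma.txt 5->1; new result 1.
  render.gen: re-runs because west.gen 2->1; new result -2 (unchanged).
  model.gen: re-examined; everything it read last time is the same (codegen.gen unchanged, render.gen unchanged) — cache 6 kept, no run.

The important point: at model.gen every value read last time is unchanged, so the dirty flag clears without a run.

Dirty set: bundle.gen, check.gen, layout.gen, model.gen, render.gen, sync.gen, tokens.gen, west.gen.
Run set: bundle.gen, check.gen, layout.gen, render.gen, sync.gen, tokens.gen, west.gen (7 run).
Re-examined without running (cache reused): model.gen.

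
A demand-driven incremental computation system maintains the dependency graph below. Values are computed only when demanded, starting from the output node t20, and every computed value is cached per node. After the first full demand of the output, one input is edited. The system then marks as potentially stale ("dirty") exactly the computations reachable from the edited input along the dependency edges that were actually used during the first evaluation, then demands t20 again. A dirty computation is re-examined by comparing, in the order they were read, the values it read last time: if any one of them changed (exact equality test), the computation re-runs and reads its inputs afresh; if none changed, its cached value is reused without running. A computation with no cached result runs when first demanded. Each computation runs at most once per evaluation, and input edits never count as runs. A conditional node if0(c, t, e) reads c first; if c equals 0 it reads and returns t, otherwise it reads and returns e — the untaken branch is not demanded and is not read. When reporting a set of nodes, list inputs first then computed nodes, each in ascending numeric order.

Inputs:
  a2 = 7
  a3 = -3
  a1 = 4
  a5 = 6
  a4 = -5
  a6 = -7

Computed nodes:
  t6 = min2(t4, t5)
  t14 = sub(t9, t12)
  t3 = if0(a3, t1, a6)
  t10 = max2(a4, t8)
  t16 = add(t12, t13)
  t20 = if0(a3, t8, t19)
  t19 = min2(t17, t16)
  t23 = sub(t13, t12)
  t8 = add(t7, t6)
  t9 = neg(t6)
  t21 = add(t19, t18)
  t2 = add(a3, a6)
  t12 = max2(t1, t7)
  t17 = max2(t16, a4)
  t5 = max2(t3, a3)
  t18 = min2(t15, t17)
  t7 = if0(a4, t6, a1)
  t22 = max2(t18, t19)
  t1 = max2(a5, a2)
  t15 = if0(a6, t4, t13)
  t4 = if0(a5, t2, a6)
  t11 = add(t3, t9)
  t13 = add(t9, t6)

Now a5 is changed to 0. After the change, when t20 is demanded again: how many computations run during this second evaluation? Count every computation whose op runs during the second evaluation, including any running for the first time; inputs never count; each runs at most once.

Computations that run: t1, t2, t4, t6, t9, t13 — 6 in total.
Key observation: a condition flipped, so demand reaches new nodes — t2 runs for the first time.

First evaluation (everything demanded from the output):
  t1 = max2(6, 7) = 7
  t3 = if0(a3=-3 -> else branch a6) = -7
  t4 = if0(a5=6 -> else branch a6) = -7
  t5 = max2(-7, -3) = -3
  t6 = min2(-7, -3) = -7
  t7 = if0(a4=-5 -> else branch a1) = 4
  t9 = neg(-7) = 7
  t12 = max2(7, 4) = 7
  t13 = add(7, -7) = 0
  t16 = add(7, 0) = 7
  t17 = max2(7, -5) = 7
  t19 = min2(7, 7) = 7
  t20 = if0(a3=-3 -> else branch t19) = 7

Propagation after the edit:
  t1: runs — a5 6->0; result 7 (same value as before).
  t2: demanded for the first time — runs, produces -10.
  t4: runs — a5 6->0; result -10.
  t6: runs — t4 -7->-10; result -10.
  t9: runs — t6 -7->-10; result 10.
  t12: checked — values it read are unchanged (t1 unchanged, t7 unchanged); reused cached 7 without running.
  t13: runs — t9 7->10; t6 -7->-10; result 0 (same value as before).
  t16: checked — values it read are unchanged (t12 unchanged, t13 unchanged); reused cached 7 without running.
  t17: checked — values it read are unchanged (t16 unchanged, a4 unchanged); reused cached 7 without running.
  t19: checked — values it read are unchanged (t17 unchanged, t16 unchanged); reused cached 7 without running.
  t20: checked — values it read are unchanged (a3 unchanged, t19 unchanged); reused cached 7 without running.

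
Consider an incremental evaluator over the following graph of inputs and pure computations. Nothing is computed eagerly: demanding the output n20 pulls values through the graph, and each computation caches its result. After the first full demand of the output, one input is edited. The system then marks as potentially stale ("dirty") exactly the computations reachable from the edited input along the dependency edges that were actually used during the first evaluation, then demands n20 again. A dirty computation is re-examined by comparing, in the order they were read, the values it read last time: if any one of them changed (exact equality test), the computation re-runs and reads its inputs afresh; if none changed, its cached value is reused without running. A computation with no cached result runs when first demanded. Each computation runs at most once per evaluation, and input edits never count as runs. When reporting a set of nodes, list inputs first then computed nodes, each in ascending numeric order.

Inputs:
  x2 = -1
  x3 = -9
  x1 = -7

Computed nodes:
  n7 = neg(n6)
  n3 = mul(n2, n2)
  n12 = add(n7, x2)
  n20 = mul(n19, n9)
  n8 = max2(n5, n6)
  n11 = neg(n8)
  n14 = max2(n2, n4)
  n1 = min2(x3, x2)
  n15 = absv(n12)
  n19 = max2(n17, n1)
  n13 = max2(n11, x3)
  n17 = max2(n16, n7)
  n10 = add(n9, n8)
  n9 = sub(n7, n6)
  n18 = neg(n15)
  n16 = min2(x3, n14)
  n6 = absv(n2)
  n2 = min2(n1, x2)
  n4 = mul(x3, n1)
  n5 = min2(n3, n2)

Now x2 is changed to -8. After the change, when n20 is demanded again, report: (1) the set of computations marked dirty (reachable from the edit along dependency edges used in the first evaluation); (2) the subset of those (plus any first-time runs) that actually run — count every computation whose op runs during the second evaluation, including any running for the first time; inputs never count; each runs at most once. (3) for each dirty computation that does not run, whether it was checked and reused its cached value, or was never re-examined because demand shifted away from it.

Dirty set: n1, n2, n4, n6, n7, n9, n14, n16, n17, n19, n20.
Run set: n1, n2 (2 run).
Re-examined without running (cache reused): n4, n6, n7, n9, n14, n16, n17, n19, n20.
The important point: at n4 every value read last time is unchanged, so the dirty flag clears without a run.

Initial pass — values computed on the first demand:
  n1 = min2(-9, -1) = -9
  n2 = min2(-9, -1) = -9
  n4 = mul(-9, -9) = 81
  n6 = absv(-9) = 9
  n7 = neg(9) = -9
  n9 = sub(-9, 9) = -18
  n14 = max2(-9, 81) = 81
  n16 = min2(-9, 81) = -9
  n17 = max2(-9, -9) = -9
  n19 = max2(-9, -9) = -9
  n20 = mul(-9, -18) = 162

Second demand — change propagation:
  n1: re-runs because x2 -1->-8; new result -9 (unchanged).
  n2: re-runs because x2 -1->-8; new result -9 (unchanged).
  n4: re-examined; everything it read last time is the same (x3 unchanged, n1 unchanged) — cache 81 kept, no run.
  n6: re-examined; everything it read last time is the same (n2 unchanged) — cache 9 kept, no run.
  n7: re-examined; everything it read last time is the same (n6 unchanged) — cache -9 kept, no run.
  n9: re-examined; everything it read last time is the same (n7 unchanged, n6 unchanged) — cache -18 kept, no run.
  n14: re-examined; everything it read last time is the same (n2 unchanged, n4 unchanged) — cache 81 kept, no run.
  n16: re-examined; everything it read last time is the same (x3 unchanged, n14 unchanged) — cache -9 kept, no run.
  n17: re-examined; everything it read last time is the same (n16 unchanged, n7 unchanged) — cache -9 kept, no run.
  n19: re-examined; everything it read last time is the same (n17 unchanged, n1 unchanged) — cache -9 kept, no run.
  n20: re-examined; everything it read last time is the same (n19 unchanged, n9 unchanged) — cache 162 kept, no run.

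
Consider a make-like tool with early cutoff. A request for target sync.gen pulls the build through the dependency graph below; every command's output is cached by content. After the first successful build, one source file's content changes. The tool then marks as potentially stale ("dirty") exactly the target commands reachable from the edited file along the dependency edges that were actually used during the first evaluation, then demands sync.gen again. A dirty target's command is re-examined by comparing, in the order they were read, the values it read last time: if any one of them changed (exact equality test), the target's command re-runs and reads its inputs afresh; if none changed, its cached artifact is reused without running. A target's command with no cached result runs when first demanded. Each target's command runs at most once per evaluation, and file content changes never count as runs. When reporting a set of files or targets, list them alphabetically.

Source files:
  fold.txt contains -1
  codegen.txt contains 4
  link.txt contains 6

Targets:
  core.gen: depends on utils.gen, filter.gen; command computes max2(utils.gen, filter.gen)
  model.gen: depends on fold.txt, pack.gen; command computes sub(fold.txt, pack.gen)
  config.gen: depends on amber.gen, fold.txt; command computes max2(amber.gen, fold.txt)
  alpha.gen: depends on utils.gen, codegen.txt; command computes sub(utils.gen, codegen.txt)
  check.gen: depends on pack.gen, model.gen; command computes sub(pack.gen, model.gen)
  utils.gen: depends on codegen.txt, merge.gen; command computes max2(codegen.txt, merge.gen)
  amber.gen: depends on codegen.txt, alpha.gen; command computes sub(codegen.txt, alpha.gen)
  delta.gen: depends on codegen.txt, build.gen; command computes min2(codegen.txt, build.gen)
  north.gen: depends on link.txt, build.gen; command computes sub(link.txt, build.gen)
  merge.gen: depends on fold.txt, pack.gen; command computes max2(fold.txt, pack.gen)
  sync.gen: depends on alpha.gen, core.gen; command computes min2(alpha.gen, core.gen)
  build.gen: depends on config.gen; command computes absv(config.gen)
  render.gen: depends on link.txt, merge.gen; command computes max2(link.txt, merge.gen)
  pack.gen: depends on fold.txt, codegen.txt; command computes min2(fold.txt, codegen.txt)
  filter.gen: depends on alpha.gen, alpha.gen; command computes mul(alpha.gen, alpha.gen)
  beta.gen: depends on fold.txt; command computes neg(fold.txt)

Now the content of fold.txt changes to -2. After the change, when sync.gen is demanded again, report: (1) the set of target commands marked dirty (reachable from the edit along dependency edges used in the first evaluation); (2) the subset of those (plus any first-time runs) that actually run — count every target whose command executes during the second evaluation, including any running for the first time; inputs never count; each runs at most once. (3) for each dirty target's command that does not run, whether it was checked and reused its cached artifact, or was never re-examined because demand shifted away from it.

The edit dirties: alpha.gen, core.gen, filter.gen, merge.gen, pack.gen, sync.gen, utils.gen.
3 target commands run: merge.gen, pack.gen, utils.gen.
Cache hits after checking: alpha.gen, core.gen, filter.gen, sync.gen.
Note the absorption at utils.gen: it re-runs yet its value is the same, leaving the output's value untouched.

First demand of the output computes:
  pack.gen = min2(-1, 4) = -1
  merge.gen = max2(-1, -1) = -1
  utils.gen = max2(4, -1) = 4
  alpha.gen = sub(4, 4) = 0
  filter.gen = mul(0, 0) = 0
  core.gen = max2(4, 0) = 4
  sync.gen = min2(0, 4) = 0

After the edit, cleaning proceeds:
  pack.gen: a read changed (fold.txt -1->-2) — executes, giving -2.
  merge.gen: a read changed (fold.txt -1->-2; pack.gen -1->-2) — executes, giving -2.
  utils.gen: a read changed (merge.gen -1->-2) — executes, giving 4 — identical to its old value.
  alpha.gen: dirty, but its reads are unchanged (utils.gen unchanged, codegen.txt unchanged); cached 0 stands.
  filter.gen: dirty, but its reads are unchanged (alpha.gen unchanged, alpha.gen unchanged); cached 0 stands.
  core.gen: dirty, but its reads are unchanged (utils.gen unchanged, filter.gen unchanged); cached 4 stands.
  sync.gen: dirty, but its reads are unchanged (alpha.gen unchanged, core.gen unchanged); cached 0 stands.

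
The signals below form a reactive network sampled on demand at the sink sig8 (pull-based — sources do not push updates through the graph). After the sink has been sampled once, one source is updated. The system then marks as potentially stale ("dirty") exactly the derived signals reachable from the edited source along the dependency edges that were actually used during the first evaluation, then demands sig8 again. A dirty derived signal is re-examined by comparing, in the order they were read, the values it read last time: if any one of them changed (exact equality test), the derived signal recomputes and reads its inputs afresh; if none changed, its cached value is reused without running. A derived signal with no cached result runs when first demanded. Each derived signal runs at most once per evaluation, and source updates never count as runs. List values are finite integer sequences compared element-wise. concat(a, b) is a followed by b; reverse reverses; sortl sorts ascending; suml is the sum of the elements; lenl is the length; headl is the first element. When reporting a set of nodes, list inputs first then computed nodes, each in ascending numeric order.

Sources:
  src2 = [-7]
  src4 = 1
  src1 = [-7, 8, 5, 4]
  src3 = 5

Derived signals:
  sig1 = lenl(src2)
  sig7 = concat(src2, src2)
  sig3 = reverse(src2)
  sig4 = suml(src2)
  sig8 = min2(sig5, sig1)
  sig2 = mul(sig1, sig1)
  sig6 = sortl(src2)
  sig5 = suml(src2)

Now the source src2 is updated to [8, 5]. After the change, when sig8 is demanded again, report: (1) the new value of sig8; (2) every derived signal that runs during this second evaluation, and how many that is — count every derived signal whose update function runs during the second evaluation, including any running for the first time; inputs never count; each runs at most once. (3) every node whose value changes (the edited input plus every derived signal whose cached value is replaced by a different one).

sig8 now evaluates to 2.
Run set: sig1, sig5, sig8 (3 run).
Changed values: src2, sig1, sig5, sig8.

Initial pass — values computed on the first demand:
  sig1 = lenl([-7]) = 1
  sig5 = suml([-7]) = -7
  sig8 = min2(-7, 1) = -7

Second demand — change propagation:
  sig1: re-runs because src2 [-7]->[8, 5]; new result 2.
  sig5: re-runs because src2 [-7]->[8, 5]; new result 13.
  sig8: re-runs because sig5 -7->13; sig1 1->2; new result 2.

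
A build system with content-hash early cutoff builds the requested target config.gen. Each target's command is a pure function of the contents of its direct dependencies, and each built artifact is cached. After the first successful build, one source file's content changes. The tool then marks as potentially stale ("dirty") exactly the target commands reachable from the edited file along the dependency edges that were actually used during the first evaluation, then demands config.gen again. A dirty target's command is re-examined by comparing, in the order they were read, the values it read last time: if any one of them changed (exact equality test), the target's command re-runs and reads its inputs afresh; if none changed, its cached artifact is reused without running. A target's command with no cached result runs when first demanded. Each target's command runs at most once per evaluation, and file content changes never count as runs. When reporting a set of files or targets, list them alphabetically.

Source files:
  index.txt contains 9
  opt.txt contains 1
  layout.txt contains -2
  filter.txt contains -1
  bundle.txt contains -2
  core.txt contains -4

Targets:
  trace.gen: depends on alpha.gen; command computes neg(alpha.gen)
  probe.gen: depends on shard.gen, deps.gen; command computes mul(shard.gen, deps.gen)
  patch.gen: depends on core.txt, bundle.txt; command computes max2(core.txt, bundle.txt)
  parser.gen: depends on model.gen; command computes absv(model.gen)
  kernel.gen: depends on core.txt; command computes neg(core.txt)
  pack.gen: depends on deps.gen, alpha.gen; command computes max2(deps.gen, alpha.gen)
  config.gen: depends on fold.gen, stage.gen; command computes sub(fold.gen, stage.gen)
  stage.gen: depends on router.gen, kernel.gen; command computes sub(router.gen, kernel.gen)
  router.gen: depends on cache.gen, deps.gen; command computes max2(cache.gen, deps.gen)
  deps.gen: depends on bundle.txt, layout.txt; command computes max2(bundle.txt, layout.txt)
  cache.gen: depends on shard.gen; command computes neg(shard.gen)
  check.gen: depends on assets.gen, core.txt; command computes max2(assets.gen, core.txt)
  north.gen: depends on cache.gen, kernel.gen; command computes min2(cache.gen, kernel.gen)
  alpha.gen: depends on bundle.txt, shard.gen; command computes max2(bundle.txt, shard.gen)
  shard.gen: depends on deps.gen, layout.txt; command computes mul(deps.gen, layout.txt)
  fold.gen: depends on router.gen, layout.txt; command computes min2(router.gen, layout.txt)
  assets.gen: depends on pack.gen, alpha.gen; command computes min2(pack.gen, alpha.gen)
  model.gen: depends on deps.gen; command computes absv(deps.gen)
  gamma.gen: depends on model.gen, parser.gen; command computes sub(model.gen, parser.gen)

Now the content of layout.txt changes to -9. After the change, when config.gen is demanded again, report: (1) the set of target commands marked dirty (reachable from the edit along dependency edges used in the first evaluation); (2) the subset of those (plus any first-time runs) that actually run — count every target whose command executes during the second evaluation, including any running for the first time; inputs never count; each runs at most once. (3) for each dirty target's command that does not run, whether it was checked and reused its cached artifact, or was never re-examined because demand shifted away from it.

Marked dirty: cache.gen, config.gen, deps.gen, fold.gen, router.gen, shard.gen, stage.gen.
Target commands that run: cache.gen, config.gen, deps.gen, fold.gen, router.gen, shard.gen — 6 in total.
Checked but reused from cache: stage.gen.
Key observation: the cutoff stops propagation at stage.gen — its inputs' values are unchanged, so it reuses its cache.

First evaluation (everything demanded from the output):
  deps.gen = max2(-2, -2) = -2
  kernel.gen = neg(-4) = 4
  shard.gen = mul(-2, -2) = 4
  cache.gen = neg(4) = -4
  router.gen = max2(-4, -2) = -2
  fold.gen = min2(-2, -2) = -2
  stage.gen = sub(-2, 4) = -6
  config.gen = sub(-2, -6) = 4

Propagation after the edit:
  deps.gen: runs — layout.txt -2->-9; result -2 (same value as before).
  shard.gen: runs — layout.txt -2->-9; result 18.
  cache.gen: runs — shard.gen 4->18; result -18.
  router.gen: runs — cache.gen -4->-18; result -2 (same value as before).
  fold.gen: runs — layout.txt -2->-9; result -9.
  stage.gen: checked — values it read are unchanged (router.gen unchanged, kernel.gen unchanged); reused cached -6 without running.
  config.gen: runs — fold.gen -2->-9; result -3.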